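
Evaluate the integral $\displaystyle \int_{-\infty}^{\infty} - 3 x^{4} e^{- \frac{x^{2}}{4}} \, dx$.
$- 72 \sqrt{\pi}$

Begin with the known integral
$$J(a) = \int_{-\infty}^{\infty} - 3 e^{- a x^{2}} \, dx = - \frac{3 \sqrt{\pi}}{\sqrt{a}}.$$

Differentiating under the integral sign brings down a factor of $(-x^2)$:
$$\frac{dJ}{da} = \int_{-\infty}^{\infty} 3 x^{2} e^{- a x^{2}} \, dx = \frac{3 \sqrt{\pi}}{2 a^{\frac{3}{2}}}.$$

Repeating twice in total — each differentiation brings down another $(-x^2)$ — gives
$$\frac{d^{2}J}{da^{2}} = \int_{-\infty}^{\infty} - 3 x^{4} e^{- a x^{2}} \, dx = - \frac{9 \sqrt{\pi}}{4 a^{\frac{5}{2}}},$$
and the integrand here is exactly the target integrand, so $I = - \frac{9 \sqrt{\pi}}{4 a^{\frac{5}{2}}}$.

Setting $a = \frac{1}{4}$:
$$I = - 72 \sqrt{\pi}.$$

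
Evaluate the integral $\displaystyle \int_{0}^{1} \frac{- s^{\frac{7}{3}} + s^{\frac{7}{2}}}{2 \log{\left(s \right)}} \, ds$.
$\log{\left(\frac{3 \sqrt{15}}{10} \right)}$

Consider the one-parameter family: let $I(a) = \int_{0}^{1} \frac{- s^{\frac{7}{3}} + s^{a}}{2 \log{\left(s \right)}} \, ds$.

Since $\dfrac{\partial}{\partial a}\,s^{a} = s^{a} \ln s$, the $\ln s$ in the denominator cancels and
$$\frac{dI}{da} = \int_{0}^{1} \frac{1}{2} s^{a} \, ds = \frac{1}{2} \left[\frac{s^{a+1}}{a+1}\right]_0^1 = \frac{1}{2 \left(a + 1\right)}.$$

Integrating with respect to $a$ gives $I(a) = \log{\left(\frac{\sqrt{30} \sqrt{a + 1}}{10} \right)} + C$.

At $a = \frac{7}{3}$ the integrand is identically $0$, so $I(\frac{7}{3}) = 0$. The closed form gives $0$, hence $C = 0$.

Setting $a = \frac{7}{2}$:
$$I = \log{\left(\frac{3 \sqrt{15}}{10} \right)}.$$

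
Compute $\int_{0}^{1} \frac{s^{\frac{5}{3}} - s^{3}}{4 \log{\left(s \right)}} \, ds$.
$- \frac{\log{\left(6 \right)}}{4} + \frac{\log{\left(2 \right)}}{2}$

Replace the exponent $3$ by a parameter $a$: let $I(a) = \int_{0}^{1} \frac{s^{\frac{5}{3}} - s^{a}}{4 \log{\left(s \right)}} \, ds$.

Since $\dfrac{\partial}{\partial a}\,s^{a} = s^{a} \ln s$, the $\ln s$ in the denominator cancels and
$$\frac{dI}{da} = \int_{0}^{1} - \frac{1}{4} s^{a} \, ds = - \frac{1}{4} \left[\frac{s^{a+1}}{a+1}\right]_0^1 = - \frac{1}{4 a + 4}.$$

Integrating with respect to $a$ gives $I(a) = - \frac{\log{\left(a + 1 \right)}}{4} - \frac{\log{\left(6 \right)}}{4} + \log{\left(2 \right)} + C$.

At $a = \frac{5}{3}$ the integrand is identically $0$, so $I(\frac{5}{3}) = 0$. The closed form gives $0$, hence $C = 0$.

Setting $a = 3$:
$$I = - \frac{\log{\left(6 \right)}}{4} + \frac{\log{\left(2 \right)}}{2}.$$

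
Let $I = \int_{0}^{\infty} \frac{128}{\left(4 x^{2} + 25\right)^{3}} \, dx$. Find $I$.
$\frac{12 \pi}{3125}$

Start from the standard arctangent integral
$$J(a) = \int_{0}^{\infty} \frac{2}{a^{2} + x^{2}} \, dx = \frac{\pi}{a}.$$

Differentiating under the integral sign with respect to $a$,
$$\frac{dJ}{da} = \int_{0}^{\infty} - \frac{4 a}{\left(a^{2} + x^{2}\right)^{2}} \, dx = - \frac{\pi}{a^{2}},$$
so $\int_{0}^{\infty} \frac{2}{\left(a^{2} + x^{2}\right)^{2}} \, dx = \frac{\pi}{2 a^{3}}$.

Repeating — each differentiation of $1/(x^2+a^2)^j$ produces $-2ja/(x^2+a^2)^{j+1}$ — and dividing through by $-2ja$ at each step yields, after $2$ differentiations in total,
$$\int_{0}^{\infty} \frac{2}{\left(a^{2} + x^{2}\right)^{3}} \, dx = \frac{3 \pi}{8 a^{5}}.$$

Setting $a = \frac{5}{2}$:
$$I = \frac{12 \pi}{3125}.$$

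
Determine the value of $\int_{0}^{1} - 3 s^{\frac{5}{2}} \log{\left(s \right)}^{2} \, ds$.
$- \frac{48}{343}$

Begin with the known integral
$$J(a) = \int_{0}^{1} - 3 s^{a} \, ds = - \frac{3}{a + 1}.$$

Differentiating under the integral sign brings down a factor of $\ln s$:
$$\frac{dJ}{da} = \int_{0}^{1} - 3 s^{a} \log{\left(s \right)} \, ds = \frac{3}{\left(a + 1\right)^{2}}.$$

Repeating twice in total — each differentiation brings down another $\ln s$ — gives
$$\frac{d^{2}J}{da^{2}} = \int_{0}^{1} - 3 s^{a} \log{\left(s \right)}^{2} \, ds = - \frac{6}{\left(a + 1\right)^{3}},$$
and the integrand here is exactly the target integrand, so $I = - \frac{6}{\left(a + 1\right)^{3}}$.

Setting $a = \frac{5}{2}$:
$$I = - \frac{48}{343}.$$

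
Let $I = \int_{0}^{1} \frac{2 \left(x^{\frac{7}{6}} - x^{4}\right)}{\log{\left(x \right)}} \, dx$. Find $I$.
$\log{\left(\frac{169}{900} \right)}$

Replace the exponent $\frac{7}{6}$ by a parameter $a$: let $I(a) = \int_{0}^{1} \frac{2 \left(- x^{4} + x^{a}\right)}{\log{\left(x \right)}} \, dx$.

Since $\dfrac{\partial}{\partial a}\,x^{a} = x^{a} \ln x$, the $\ln x$ in the denominator cancels and
$$\frac{dI}{da} = \int_{0}^{1} 2 x^{a} \, dx = 2 \left[\frac{x^{a+1}}{a+1}\right]_0^1 = \frac{2}{a + 1}.$$

Integrating with respect to $a$ gives $I(a) = \log{\left(\frac{\left(a + 1\right)^{2}}{25} \right)} + C$.

At $a = 4$ the integrand is identically $0$, so $I(4) = 0$. The closed form gives $0$, hence $C = 0$.

Setting $a = \frac{7}{6}$:
$$I = \log{\left(\frac{169}{900} \right)}.$$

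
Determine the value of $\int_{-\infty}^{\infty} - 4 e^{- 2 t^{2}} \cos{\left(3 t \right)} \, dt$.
$- \frac{2 \sqrt{2} \sqrt{\pi}}{e^{\frac{9}{8}}}$

Let $b$ denote the cosine frequency and define $I(b) = \int_{-\infty}^{\infty} - 4 e^{- 2 t^{2}} \cos{\left(b t \right)} \, dt$.

Differentiating under the integral sign,
$$I'(b) = \int_{-\infty}^{\infty} 4 t e^{- 2 t^{2}} \sin{\left(b t \right)} \, dt.$$

Integrate $\int_{-\infty}^{\infty} t \sin(b t)\, e^{- 2 t^{2}}\, dt$ by parts with $u = \sin(b t)$ and $dv = t\, e^{- 2 t^{2}}\, dt$, giving $v = - \frac{e^{- 2 t^{2}}}{4}$. The boundary term vanishes and
$$\int_{-\infty}^{\infty} t \sin(b t)\, e^{- 2 t^{2}}\, dt = \frac{b}{4} \int_{-\infty}^{\infty} \cos(b t)\, e^{- 2 t^{2}}\, dt,$$
so $I'(b) = - \frac{b}{4}\, I(b)$.

This is a separable first-order ODE; solving with the initial condition $I(0) = \int_{-\infty}^{\infty} - 4 e^{- 2 t^{2}}\,dt = - 2 \sqrt{2} \sqrt{\pi}$ gives
$$I(b) = - 2 \sqrt{2} \sqrt{\pi} e^{- \frac{b^{2}}{8}}.$$

Setting $b = 3$:
$$I = - \frac{2 \sqrt{2} \sqrt{\pi}}{e^{\frac{9}{8}}}.$$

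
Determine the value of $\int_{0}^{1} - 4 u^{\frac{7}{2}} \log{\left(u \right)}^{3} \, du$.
$\frac{128}{2187}$

Begin with the known integral
$$J(a) = \int_{0}^{1} - 4 u^{a} \, du = - \frac{4}{a + 1}.$$

Differentiating under the integral sign brings down a factor of $\ln u$:
$$\frac{dJ}{da} = \int_{0}^{1} - 4 u^{a} \log{\left(u \right)} \, du = \frac{4}{\left(a + 1\right)^{2}}.$$

Repeating $3$ times in total — each differentiation brings down another $\ln u$ — gives
$$\frac{d^{3}J}{da^{3}} = \int_{0}^{1} - 4 u^{a} \log{\left(u \right)}^{3} \, du = \frac{24}{\left(a + 1\right)^{4}},$$
and the integrand here is exactly the target integrand, so $I = \frac{24}{\left(a + 1\right)^{4}}$.

Setting $a = \frac{7}{2}$:
$$I = \frac{128}{2187}.$$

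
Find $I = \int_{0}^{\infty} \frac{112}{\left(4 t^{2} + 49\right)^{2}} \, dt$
$\frac{2 \pi}{49}$

Recall the elementary integral
$$J(a) = \int_{0}^{\infty} \frac{7}{a^{2} + t^{2}} \, dt = \frac{7 \pi}{2 a}.$$

Differentiating under the integral sign with respect to $a$,
$$\frac{dJ}{da} = \int_{0}^{\infty} - \frac{14 a}{\left(a^{2} + t^{2}\right)^{2}} \, dt = - \frac{7 \pi}{2 a^{2}},$$
so $\int_{0}^{\infty} \frac{7}{\left(a^{2} + t^{2}\right)^{2}} \, dt = \frac{7 \pi}{4 a^{3}}$.

Setting $a = \frac{7}{2}$:
$$I = \frac{2 \pi}{49}.$$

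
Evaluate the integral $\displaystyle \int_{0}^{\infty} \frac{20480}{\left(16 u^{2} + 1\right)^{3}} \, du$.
$960 \pi$

Recall the elementary integral
$$J(a) = \int_{0}^{\infty} \frac{5}{a^{2} + u^{2}} \, du = \frac{5 \pi}{2 a}.$$

Differentiating under the integral sign with respect to $a$,
$$\frac{dJ}{da} = \int_{0}^{\infty} - \frac{10 a}{\left(a^{2} + u^{2}\right)^{2}} \, du = - \frac{5 \pi}{2 a^{2}},$$
so $\int_{0}^{\infty} \frac{5}{\left(a^{2} + u^{2}\right)^{2}} \, du = \frac{5 \pi}{4 a^{3}}$.

Repeating — each differentiation of $1/(u^2+a^2)^j$ produces $-2ja/(u^2+a^2)^{j+1}$ — and dividing through by $-2ja$ at each step yields, after $2$ differentiations in total,
$$\int_{0}^{\infty} \frac{5}{\left(a^{2} + u^{2}\right)^{3}} \, du = \frac{15 \pi}{16 a^{5}}.$$

Setting $a = \frac{1}{4}$:
$$I = 960 \pi.$$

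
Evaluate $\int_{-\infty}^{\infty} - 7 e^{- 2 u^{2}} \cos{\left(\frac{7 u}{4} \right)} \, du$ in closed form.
$- \frac{7 \sqrt{2} \sqrt{\pi}}{2 e^{\frac{49}{128}}}$

Define $I(b) = \int_{-\infty}^{\infty} - 7 e^{- 2 u^{2}} \cos{\left(b u \right)} \, du$.

Differentiating under the integral sign,
$$I'(b) = \int_{-\infty}^{\infty} 7 u e^{- 2 u^{2}} \sin{\left(b u \right)} \, du.$$

Integrate $\int_{-\infty}^{\infty} u \sin(b u)\, e^{- 2 u^{2}}\, du$ by parts with $w = \sin(b u)$ and $dv = u\, e^{- 2 u^{2}}\, du$, giving $v = - \frac{e^{- 2 u^{2}}}{4}$. The boundary term vanishes and
$$\int_{-\infty}^{\infty} u \sin(b u)\, e^{- 2 u^{2}}\, du = \frac{b}{4} \int_{-\infty}^{\infty} \cos(b u)\, e^{- 2 u^{2}}\, du,$$
so $I'(b) = - \frac{b}{4}\, I(b)$.

This is a separable first-order ODE; solving with the initial condition $I(0) = \int_{-\infty}^{\infty} - 7 e^{- 2 u^{2}}\,du = - \frac{7 \sqrt{2} \sqrt{\pi}}{2}$ gives
$$I(b) = - \frac{7 \sqrt{2} \sqrt{\pi} e^{- \frac{b^{2}}{8}}}{2}.$$

Setting $b = \frac{7}{4}$:
$$I = - \frac{7 \sqrt{2} \sqrt{\pi}}{2 e^{\frac{49}{128}}}.$$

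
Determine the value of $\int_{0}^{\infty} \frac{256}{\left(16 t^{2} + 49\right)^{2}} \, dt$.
$\frac{16 \pi}{343}$

Start from the standard arctangent integral
$$J(a) = \int_{0}^{\infty} \frac{1}{a^{2} + t^{2}} \, dt = \frac{\pi}{2 a}.$$

Differentiating under the integral sign with respect to $a$,
$$\frac{dJ}{da} = \int_{0}^{\infty} - \frac{2 a}{\left(a^{2} + t^{2}\right)^{2}} \, dt = - \frac{\pi}{2 a^{2}},$$
so $\int_{0}^{\infty} \frac{1}{\left(a^{2} + t^{2}\right)^{2}} \, dt = \frac{\pi}{4 a^{3}}$.

Setting $a = \frac{7}{4}$:
$$I = \frac{16 \pi}{343}.$$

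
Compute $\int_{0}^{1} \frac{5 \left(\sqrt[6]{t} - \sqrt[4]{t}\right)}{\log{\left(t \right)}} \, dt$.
$\log{\left(\frac{537824}{759375} \right)}$

Introduce a parameter $a$ in the exponent: let $I(a) = \int_{0}^{1} \frac{5 \left(- \sqrt[4]{t} + t^{a}\right)}{\log{\left(t \right)}} \, dt$.

Since $\dfrac{\partial}{\partial a}\,t^{a} = t^{a} \ln t$, the $\ln t$ in the denominator cancels and
$$\frac{dI}{da} = \int_{0}^{1} 5 t^{a} \, dt = 5 \left[\frac{t^{a+1}}{a+1}\right]_0^1 = \frac{5}{a + 1}.$$

Integrating with respect to $a$ gives $I(a) = \log{\left(\frac{1024 \left(a + 1\right)^{5}}{3125} \right)} + C$.

At $a = \frac{1}{4}$ the integrand is identically $0$, so $I(\frac{1}{4}) = 0$. The closed form gives $0$, hence $C = 0$.

Setting $a = \frac{1}{6}$:
$$I = \log{\left(\frac{537824}{759375} \right)}.$$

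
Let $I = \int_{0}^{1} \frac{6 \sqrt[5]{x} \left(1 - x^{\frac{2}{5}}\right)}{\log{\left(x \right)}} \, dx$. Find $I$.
$- \log{\left(\frac{4096}{729} \right)}$

Consider the one-parameter family: let $I(a) = \int_{0}^{1} \frac{6 \left(\sqrt[5]{x} - x^{a}\right)}{\log{\left(x \right)}} \, dx$.

Since $\dfrac{\partial}{\partial a}\,x^{a} = x^{a} \ln x$, the $\ln x$ in the denominator cancels and
$$\frac{dI}{da} = \int_{0}^{1} -6 x^{a} \, dx = -6 \left[\frac{x^{a+1}}{a+1}\right]_0^1 = - \frac{6}{a + 1}.$$

Integrating with respect to $a$ gives $I(a) = - \log{\left(\frac{15625 \left(a + 1\right)^{6}}{46656} \right)} + C$.

At $a = \frac{1}{5}$ the integrand is identically $0$, so $I(\frac{1}{5}) = 0$. The closed form gives $0$, hence $C = 0$.

Setting $a = \frac{3}{5}$:
$$I = - \log{\left(\frac{4096}{729} \right)}.$$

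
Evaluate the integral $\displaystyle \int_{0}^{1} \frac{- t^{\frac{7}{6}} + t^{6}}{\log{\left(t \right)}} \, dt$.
$\log{\left(\frac{42}{13} \right)}$

Introduce a parameter $a$ in the exponent: let $I(a) = \int_{0}^{1} \frac{- t^{\frac{7}{6}} + t^{a}}{\log{\left(t \right)}} \, dt$.

Since $\dfrac{\partial}{\partial a}\,t^{a} = t^{a} \ln t$, the $\ln t$ in the denominator cancels and
$$\frac{dI}{da} = \int_{0}^{1} t^{a} \, dt = \left[\frac{t^{a+1}}{a+1}\right]_0^1 = \frac{1}{a + 1}.$$

Integrating with respect to $a$ gives $I(a) = \log{\left(\frac{6 a}{13} + \frac{6}{13} \right)} + C$.

At $a = \frac{7}{6}$ the integrand is identically $0$, so $I(\frac{7}{6}) = 0$. The closed form gives $0$, hence $C = 0$.

Setting $a = 6$:
$$I = \log{\left(\frac{42}{13} \right)}.$$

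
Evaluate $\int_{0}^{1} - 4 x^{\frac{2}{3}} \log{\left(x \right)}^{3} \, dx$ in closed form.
$\frac{1944}{625}$

Consider the simpler parametrised integral
$$J(a) = \int_{0}^{1} - 4 x^{a} \, dx = - \frac{4}{a + 1}.$$

Differentiating under the integral sign brings down a factor of $\ln x$:
$$\frac{dJ}{da} = \int_{0}^{1} - 4 x^{a} \log{\left(x \right)} \, dx = \frac{4}{\left(a + 1\right)^{2}}.$$

Repeating $3$ times in total — each differentiation brings down another $\ln x$ — gives
$$\frac{d^{3}J}{da^{3}} = \int_{0}^{1} - 4 x^{a} \log{\left(x \right)}^{3} \, dx = \frac{24}{\left(a + 1\right)^{4}},$$
and the integrand here is exactly the target integrand, so $I = \frac{24}{\left(a + 1\right)^{4}}$.

Setting $a = \frac{2}{3}$:
$$I = \frac{1944}{625}.$$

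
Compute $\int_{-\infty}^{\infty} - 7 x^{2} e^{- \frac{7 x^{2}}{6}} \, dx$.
$- \frac{3 \sqrt{42} \sqrt{\pi}}{7}$

Start from the elementary integral
$$J(a) = \int_{-\infty}^{\infty} - 7 e^{- a x^{2}} \, dx = - \frac{7 \sqrt{\pi}}{\sqrt{a}}.$$

Differentiating under the integral sign brings down a factor of $(-x^2)$:
$$\frac{dJ}{da} = \int_{-\infty}^{\infty} 7 x^{2} e^{- a x^{2}} \, dx = \frac{7 \sqrt{\pi}}{2 a^{\frac{3}{2}}}.$$

The integral on the left is $-I$, so $I = - \frac{7 \sqrt{\pi}}{2 a^{\frac{3}{2}}}$.

Setting $a = \frac{7}{6}$:
$$I = - \frac{3 \sqrt{42} \sqrt{\pi}}{7}.$$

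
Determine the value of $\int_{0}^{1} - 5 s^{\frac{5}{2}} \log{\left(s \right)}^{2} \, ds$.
$- \frac{80}{343}$

Start from the elementary integral
$$J(a) = \int_{0}^{1} - 5 s^{a} \, ds = - \frac{5}{a + 1}.$$

Differentiating under the integral sign brings down a factor of $\ln s$:
$$\frac{dJ}{da} = \int_{0}^{1} - 5 s^{a} \log{\left(s \right)} \, ds = \frac{5}{\left(a + 1\right)^{2}}.$$

Repeating twice in total — each differentiation brings down another $\ln s$ — gives
$$\frac{d^{2}J}{da^{2}} = \int_{0}^{1} - 5 s^{a} \log{\left(s \right)}^{2} \, ds = - \frac{10}{\left(a + 1\right)^{3}},$$
and the integrand here is exactly the target integrand, so $I = - \frac{10}{\left(a + 1\right)^{3}}$.

Setting $a = \frac{5}{2}$:
$$I = - \frac{80}{343}.$$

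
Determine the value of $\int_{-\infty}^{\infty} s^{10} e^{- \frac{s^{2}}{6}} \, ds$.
$229635 \sqrt{6} \sqrt{\pi}$

Begin with the known integral
$$J(a) = \int_{-\infty}^{\infty} e^{- a s^{2}} \, ds = \frac{\sqrt{\pi}}{\sqrt{a}}.$$

Differentiating under the integral sign brings down a factor of $(-s^2)$:
$$\frac{dJ}{da} = \int_{-\infty}^{\infty} - s^{2} e^{- a s^{2}} \, ds = - \frac{\sqrt{\pi}}{2 a^{\frac{3}{2}}}.$$

Repeating $5$ times in total — each differentiation brings down another $(-s^2)$ — gives
$$\frac{d^{5}J}{da^{5}} = \int_{-\infty}^{\infty} - s^{10} e^{- a s^{2}} \, ds = - \frac{945 \sqrt{\pi}}{32 a^{\frac{11}{2}}},$$
and the integrand here is $(-1)^{5}$ times the target integrand, so $I = (-1)^{5}\,\frac{d^{5}J}{da^{5}} = \frac{945 \sqrt{\pi}}{32 a^{\frac{11}{2}}}$.

Setting $a = \frac{1}{6}$:
$$I = 229635 \sqrt{6} \sqrt{\pi}.$$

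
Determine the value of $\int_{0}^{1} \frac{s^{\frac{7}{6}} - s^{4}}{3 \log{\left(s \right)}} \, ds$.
$- \frac{\log{\left(30 \right)}}{3} + \frac{\log{\left(13 \right)}}{3}$

Consider the one-parameter family: let $I(a) = \int_{0}^{1} \frac{- s^{4} + s^{a}}{3 \log{\left(s \right)}} \, ds$.

Since $\dfrac{\partial}{\partial a}\,s^{a} = s^{a} \ln s$, the $\ln s$ in the denominator cancels and
$$\frac{dI}{da} = \int_{0}^{1} \frac{1}{3} s^{a} \, ds = \frac{1}{3} \left[\frac{s^{a+1}}{a+1}\right]_0^1 = \frac{1}{3 \left(a + 1\right)}.$$

Integrating with respect to $a$ gives $I(a) = \frac{\log{\left(a + 1 \right)}}{3} - \frac{\log{\left(5 \right)}}{3} + C$.

At $a = 4$ the integrand is identically $0$, so $I(4) = 0$. The closed form gives $0$, hence $C = 0$.

Setting $a = \frac{7}{6}$:
$$I = - \frac{\log{\left(30 \right)}}{3} + \frac{\log{\left(13 \right)}}{3}.$$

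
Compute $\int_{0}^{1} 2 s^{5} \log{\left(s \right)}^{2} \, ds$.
$\frac{1}{54}$

Begin with the known integral
$$J(a) = \int_{0}^{1} 2 s^{a} \, ds = \frac{2}{a + 1}.$$

Differentiating under the integral sign brings down a factor of $\ln s$:
$$\frac{dJ}{da} = \int_{0}^{1} 2 s^{a} \log{\left(s \right)} \, ds = - \frac{2}{\left(a + 1\right)^{2}}.$$

Repeating twice in total — each differentiation brings down another $\ln s$ — gives
$$\frac{d^{2}J}{da^{2}} = \int_{0}^{1} 2 s^{a} \log{\left(s \right)}^{2} \, ds = \frac{4}{\left(a + 1\right)^{3}},$$
and the integrand here is exactly the target integrand, so $I = \frac{4}{\left(a + 1\right)^{3}}$.

Setting $a = 5$:
$$I = \frac{1}{54}.$$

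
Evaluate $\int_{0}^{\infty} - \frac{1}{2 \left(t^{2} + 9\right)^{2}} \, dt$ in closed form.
$- \frac{\pi}{216}$

Begin with the known result
$$J(a) = \int_{0}^{\infty} - \frac{1}{2 \left(a^{2} + t^{2}\right)} \, dt = - \frac{\pi}{4 a}.$$

Differentiating under the integral sign with respect to $a$,
$$\frac{dJ}{da} = \int_{0}^{\infty} \frac{a}{\left(a^{2} + t^{2}\right)^{2}} \, dt = \frac{\pi}{4 a^{2}},$$
so $\int_{0}^{\infty} - \frac{1}{2 \left(a^{2} + t^{2}\right)^{2}} \, dt = - \frac{\pi}{8 a^{3}}$.

Setting $a = 3$:
$$I = - \frac{\pi}{216}.$$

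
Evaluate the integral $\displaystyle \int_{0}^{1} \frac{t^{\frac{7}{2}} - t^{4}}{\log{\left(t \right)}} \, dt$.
$- \log{\left(\frac{10}{9} \right)}$

Introduce a parameter $a$ in the exponent: let $I(a) = \int_{0}^{1} \frac{t^{\frac{7}{2}} - t^{a}}{\log{\left(t \right)}} \, dt$.

Since $\dfrac{\partial}{\partial a}\,t^{a} = t^{a} \ln t$, the $\ln t$ in the denominator cancels and
$$\frac{dI}{da} = \int_{0}^{1} -1 t^{a} \, dt = -1 \left[\frac{t^{a+1}}{a+1}\right]_0^1 = - \frac{1}{a + 1}.$$

Integrating with respect to $a$ gives $I(a) = - \log{\left(\frac{2 a}{9} + \frac{2}{9} \right)} + C$.

At $a = \frac{7}{2}$ the integrand is identically $0$, so $I(\frac{7}{2}) = 0$. The closed form gives $0$, hence $C = 0$.

Setting $a = 4$:
$$I = - \log{\left(\frac{10}{9} \right)}.$$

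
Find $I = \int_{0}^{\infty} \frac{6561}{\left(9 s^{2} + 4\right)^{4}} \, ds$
$\frac{10935 \pi}{4096}$

Begin with the known result
$$J(a) = \int_{0}^{\infty} \frac{1}{a^{2} + s^{2}} \, ds = \frac{\pi}{2 a}.$$

Differentiating under the integral sign with respect to $a$,
$$\frac{dJ}{da} = \int_{0}^{\infty} - \frac{2 a}{\left(a^{2} + s^{2}\right)^{2}} \, ds = - \frac{\pi}{2 a^{2}},$$
so $\int_{0}^{\infty} \frac{1}{\left(a^{2} + s^{2}\right)^{2}} \, ds = \frac{\pi}{4 a^{3}}$.

Repeating — each differentiation of $1/(s^2+a^2)^j$ produces $-2ja/(s^2+a^2)^{j+1}$ — and dividing through by $-2ja$ at each step yields, after $3$ differentiations in total,
$$\int_{0}^{\infty} \frac{1}{\left(a^{2} + s^{2}\right)^{4}} \, ds = \frac{5 \pi}{32 a^{7}}.$$

Setting $a = \frac{2}{3}$:
$$I = \frac{10935 \pi}{4096}.$$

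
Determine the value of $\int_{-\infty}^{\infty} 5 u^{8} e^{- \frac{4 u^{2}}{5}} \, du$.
$\frac{328125 \sqrt{5} \sqrt{\pi}}{8192}$

Consider the simpler parametrised integral
$$J(a) = \int_{-\infty}^{\infty} 5 e^{- a u^{2}} \, du = \frac{5 \sqrt{\pi}}{\sqrt{a}}.$$

Differentiating under the integral sign brings down a factor of $(-u^2)$:
$$\frac{dJ}{da} = \int_{-\infty}^{\infty} - 5 u^{2} e^{- a u^{2}} \, du = - \frac{5 \sqrt{\pi}}{2 a^{\frac{3}{2}}}.$$

Repeating $4$ times in total — each differentiation brings down another $(-u^2)$ — gives
$$\frac{d^{4}J}{da^{4}} = \int_{-\infty}^{\infty} 5 u^{8} e^{- a u^{2}} \, du = \frac{525 \sqrt{\pi}}{16 a^{\frac{9}{2}}},$$
and the integrand here is exactly the target integrand, so $I = \frac{525 \sqrt{\pi}}{16 a^{\frac{9}{2}}}$.

Setting $a = \frac{4}{5}$:
$$I = \frac{328125 \sqrt{5} \sqrt{\pi}}{8192}.$$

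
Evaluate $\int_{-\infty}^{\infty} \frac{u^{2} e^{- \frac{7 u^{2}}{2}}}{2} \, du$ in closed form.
$\frac{\sqrt{14} \sqrt{\pi}}{98}$

Start from the elementary integral
$$J(a) = \int_{-\infty}^{\infty} \frac{e^{- a u^{2}}}{2} \, du = \frac{\sqrt{\pi}}{2 \sqrt{a}}.$$

Differentiating under the integral sign brings down a factor of $(-u^2)$:
$$\frac{dJ}{da} = \int_{-\infty}^{\infty} - \frac{u^{2} e^{- a u^{2}}}{2} \, du = - \frac{\sqrt{\pi}}{4 a^{\frac{3}{2}}}.$$

The integral on the left is $-I$, so $I = \frac{\sqrt{\pi}}{4 a^{\frac{3}{2}}}$.

Setting $a = \frac{7}{2}$:
$$I = \frac{\sqrt{14} \sqrt{\pi}}{98}.$$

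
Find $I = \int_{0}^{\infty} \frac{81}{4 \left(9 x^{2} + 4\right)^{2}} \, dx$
$\frac{27 \pi}{128}$

Begin with the known result
$$J(a) = \int_{0}^{\infty} \frac{1}{4 \left(a^{2} + x^{2}\right)} \, dx = \frac{\pi}{8 a}.$$

Differentiating under the integral sign with respect to $a$,
$$\frac{dJ}{da} = \int_{0}^{\infty} - \frac{a}{2 \left(a^{2} + x^{2}\right)^{2}} \, dx = - \frac{\pi}{8 a^{2}},$$
so $\int_{0}^{\infty} \frac{1}{4 \left(a^{2} + x^{2}\right)^{2}} \, dx = \frac{\pi}{16 a^{3}}$.

Setting $a = \frac{2}{3}$:
$$I = \frac{27 \pi}{128}.$$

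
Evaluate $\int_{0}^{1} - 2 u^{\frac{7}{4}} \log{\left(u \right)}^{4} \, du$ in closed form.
$- \frac{49152}{161051}$

Start from the elementary integral
$$J(a) = \int_{0}^{1} - 2 u^{a} \, du = - \frac{2}{a + 1}.$$

Differentiating under the integral sign brings down a factor of $\ln u$:
$$\frac{dJ}{da} = \int_{0}^{1} - 2 u^{a} \log{\left(u \right)} \, du = \frac{2}{\left(a + 1\right)^{2}}.$$

Repeating $4$ times in total — each differentiation brings down another $\ln u$ — gives
$$\frac{d^{4}J}{da^{4}} = \int_{0}^{1} - 2 u^{a} \log{\left(u \right)}^{4} \, du = - \frac{48}{\left(a + 1\right)^{5}},$$
and the integrand here is exactly the target integrand, so $I = - \frac{48}{\left(a + 1\right)^{5}}$.

Setting $a = \frac{7}{4}$:
$$I = - \frac{49152}{161051}.$$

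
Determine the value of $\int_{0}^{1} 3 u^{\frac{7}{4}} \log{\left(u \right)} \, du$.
$- \frac{48}{121}$

Begin with the known integral
$$J(a) = \int_{0}^{1} 3 u^{a} \, du = \frac{3}{a + 1}.$$

Differentiating under the integral sign brings down a factor of $\ln u$:
$$\frac{dJ}{da} = \int_{0}^{1} 3 u^{a} \log{\left(u \right)} \, du = - \frac{3}{\left(a + 1\right)^{2}}.$$

The integral on the left is $I$, so $I = - \frac{3}{\left(a + 1\right)^{2}}$.

Setting $a = \frac{7}{4}$:
$$I = - \frac{48}{121}.$$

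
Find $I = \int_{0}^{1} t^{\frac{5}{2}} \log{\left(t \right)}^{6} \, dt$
$\frac{92160}{823543}$

Begin with the known integral
$$J(a) = \int_{0}^{1} t^{a} \, dt = \frac{1}{a + 1}.$$

Differentiating under the integral sign brings down a factor of $\ln t$:
$$\frac{dJ}{da} = \int_{0}^{1} t^{a} \log{\left(t \right)} \, dt = - \frac{1}{\left(a + 1\right)^{2}}.$$

Repeating $6$ times in total — each differentiation brings down another $\ln t$ — gives
$$\frac{d^{6}J}{da^{6}} = \int_{0}^{1} t^{a} \log{\left(t \right)}^{6} \, dt = \frac{720}{\left(a + 1\right)^{7}},$$
and the integrand here is exactly the target integrand, so $I = \frac{720}{\left(a + 1\right)^{7}}$.

Setting $a = \frac{5}{2}$:
$$I = \frac{92160}{823543}.$$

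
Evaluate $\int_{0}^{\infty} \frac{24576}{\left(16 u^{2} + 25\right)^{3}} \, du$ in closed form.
$\frac{1152 \pi}{3125}$

Begin with the known result
$$J(a) = \int_{0}^{\infty} \frac{6}{a^{2} + u^{2}} \, du = \frac{3 \pi}{a}.$$

Differentiating under the integral sign with respect to $a$,
$$\frac{dJ}{da} = \int_{0}^{\infty} - \frac{12 a}{\left(a^{2} + u^{2}\right)^{2}} \, du = - \frac{3 \pi}{a^{2}},$$
so $\int_{0}^{\infty} \frac{6}{\left(a^{2} + u^{2}\right)^{2}} \, du = \frac{3 \pi}{2 a^{3}}$.

Repeating — each differentiation of $1/(u^2+a^2)^j$ produces $-2ja/(u^2+a^2)^{j+1}$ — and dividing through by $-2ja$ at each step yields, after $2$ differentiations in total,
$$\int_{0}^{\infty} \frac{6}{\left(a^{2} + u^{2}\right)^{3}} \, du = \frac{9 \pi}{8 a^{5}}.$$

Setting $a = \frac{5}{4}$:
$$I = \frac{1152 \pi}{3125}.$$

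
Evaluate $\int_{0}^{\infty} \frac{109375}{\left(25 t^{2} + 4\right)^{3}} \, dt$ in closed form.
$\frac{65625 \pi}{512}$

Recall the elementary integral
$$J(a) = \int_{0}^{\infty} \frac{7}{a^{2} + t^{2}} \, dt = \frac{7 \pi}{2 a}.$$

Differentiating under the integral sign with respect to $a$,
$$\frac{dJ}{da} = \int_{0}^{\infty} - \frac{14 a}{\left(a^{2} + t^{2}\right)^{2}} \, dt = - \frac{7 \pi}{2 a^{2}},$$
so $\int_{0}^{\infty} \frac{7}{\left(a^{2} + t^{2}\right)^{2}} \, dt = \frac{7 \pi}{4 a^{3}}$.

Repeating — each differentiation of $1/(t^2+a^2)^j$ produces $-2ja/(t^2+a^2)^{j+1}$ — and dividing through by $-2ja$ at each step yields, after $2$ differentiations in total,
$$\int_{0}^{\infty} \frac{7}{\left(a^{2} + t^{2}\right)^{3}} \, dt = \frac{21 \pi}{16 a^{5}}.$$

Setting $a = \frac{2}{5}$:
$$I = \frac{65625 \pi}{512}.$$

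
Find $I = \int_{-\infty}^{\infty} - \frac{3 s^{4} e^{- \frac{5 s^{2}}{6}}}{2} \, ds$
$- \frac{81 \sqrt{30} \sqrt{\pi}}{250}$

Consider the simpler parametrised integral
$$J(a) = \int_{-\infty}^{\infty} - \frac{3 e^{- a s^{2}}}{2} \, ds = - \frac{3 \sqrt{\pi}}{2 \sqrt{a}}.$$

Differentiating under the integral sign brings down a factor of $(-s^2)$:
$$\frac{dJ}{da} = \int_{-\infty}^{\infty} \frac{3 s^{2} e^{- a s^{2}}}{2} \, ds = \frac{3 \sqrt{\pi}}{4 a^{\frac{3}{2}}}.$$

Repeating twice in total — each differentiation brings down another $(-s^2)$ — gives
$$\frac{d^{2}J}{da^{2}} = \int_{-\infty}^{\infty} - \frac{3 s^{4} e^{- a s^{2}}}{2} \, ds = - \frac{9 \sqrt{\pi}}{8 a^{\frac{5}{2}}},$$
and the integrand here is exactly the target integrand, so $I = - \frac{9 \sqrt{\pi}}{8 a^{\frac{5}{2}}}$.

Setting $a = \frac{5}{6}$:
$$I = - \frac{81 \sqrt{30} \sqrt{\pi}}{250}.$$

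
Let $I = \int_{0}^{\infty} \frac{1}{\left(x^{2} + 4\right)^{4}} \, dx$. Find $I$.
$\frac{5 \pi}{4096}$

Recall the elementary integral
$$J(a) = \int_{0}^{\infty} \frac{1}{a^{2} + x^{2}} \, dx = \frac{\pi}{2 a}.$$

Differentiating under the integral sign with respect to $a$,
$$\frac{dJ}{da} = \int_{0}^{\infty} - \frac{2 a}{\left(a^{2} + x^{2}\right)^{2}} \, dx = - \frac{\pi}{2 a^{2}},$$
so $\int_{0}^{\infty} \frac{1}{\left(a^{2} + x^{2}\right)^{2}} \, dx = \frac{\pi}{4 a^{3}}$.

Repeating — each differentiation of $1/(x^2+a^2)^j$ produces $-2ja/(x^2+a^2)^{j+1}$ — and dividing through by $-2ja$ at each step yields, after $3$ differentiations in total,
$$\int_{0}^{\infty} \frac{1}{\left(a^{2} + x^{2}\right)^{4}} \, dx = \frac{5 \pi}{32 a^{7}}.$$

Setting $a = 2$:
$$I = \frac{5 \pi}{4096}.$$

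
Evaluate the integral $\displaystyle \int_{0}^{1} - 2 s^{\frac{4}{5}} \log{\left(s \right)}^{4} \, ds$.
$- \frac{50000}{19683}$

Consider the simpler parametrised integral
$$J(a) = \int_{0}^{1} - 2 s^{a} \, ds = - \frac{2}{a + 1}.$$

Differentiating under the integral sign brings down a factor of $\ln s$:
$$\frac{dJ}{da} = \int_{0}^{1} - 2 s^{a} \log{\left(s \right)} \, ds = \frac{2}{\left(a + 1\right)^{2}}.$$

Repeating $4$ times in total — each differentiation brings down another $\ln s$ — gives
$$\frac{d^{4}J}{da^{4}} = \int_{0}^{1} - 2 s^{a} \log{\left(s \right)}^{4} \, ds = - \frac{48}{\left(a + 1\right)^{5}},$$
and the integrand here is exactly the target integrand, so $I = - \frac{48}{\left(a + 1\right)^{5}}$.

Setting $a = \frac{4}{5}$:
$$I = - \frac{50000}{19683}.$$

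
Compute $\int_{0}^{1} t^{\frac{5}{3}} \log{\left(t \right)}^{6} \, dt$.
$\frac{98415}{131072}$

Consider the simpler parametrised integral
$$J(a) = \int_{0}^{1} t^{a} \, dt = \frac{1}{a + 1}.$$

Differentiating under the integral sign brings down a factor of $\ln t$:
$$\frac{dJ}{da} = \int_{0}^{1} t^{a} \log{\left(t \right)} \, dt = - \frac{1}{\left(a + 1\right)^{2}}.$$

Repeating $6$ times in total — each differentiation brings down another $\ln t$ — gives
$$\frac{d^{6}J}{da^{6}} = \int_{0}^{1} t^{a} \log{\left(t \right)}^{6} \, dt = \frac{720}{\left(a + 1\right)^{7}},$$
and the integrand here is exactly the target integrand, so $I = \frac{720}{\left(a + 1\right)^{7}}$.

Setting $a = \frac{5}{3}$:
$$I = \frac{98415}{131072}.$$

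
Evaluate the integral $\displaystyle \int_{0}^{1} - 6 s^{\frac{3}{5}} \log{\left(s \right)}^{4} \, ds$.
$- \frac{28125}{2048}$

Consider the simpler parametrised integral
$$J(a) = \int_{0}^{1} - 6 s^{a} \, ds = - \frac{6}{a + 1}.$$

Differentiating under the integral sign brings down a factor of $\ln s$:
$$\frac{dJ}{da} = \int_{0}^{1} - 6 s^{a} \log{\left(s \right)} \, ds = \frac{6}{\left(a + 1\right)^{2}}.$$

Repeating $4$ times in total — each differentiation brings down another $\ln s$ — gives
$$\frac{d^{4}J}{da^{4}} = \int_{0}^{1} - 6 s^{a} \log{\left(s \right)}^{4} \, ds = - \frac{144}{\left(a + 1\right)^{5}},$$
and the integrand here is exactly the target integrand, so $I = - \frac{144}{\left(a + 1\right)^{5}}$.

Setting $a = \frac{3}{5}$:
$$I = - \frac{28125}{2048}.$$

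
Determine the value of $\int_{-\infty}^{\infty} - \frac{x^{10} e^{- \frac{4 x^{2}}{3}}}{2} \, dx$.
$- \frac{229635 \sqrt{3} \sqrt{\pi}}{131072}$

Begin with the known integral
$$J(a) = \int_{-\infty}^{\infty} - \frac{e^{- a x^{2}}}{2} \, dx = - \frac{\sqrt{\pi}}{2 \sqrt{a}}.$$

Differentiating under the integral sign brings down a factor of $(-x^2)$:
$$\frac{dJ}{da} = \int_{-\infty}^{\infty} \frac{x^{2} e^{- a x^{2}}}{2} \, dx = \frac{\sqrt{\pi}}{4 a^{\frac{3}{2}}}.$$

Repeating $5$ times in total — each differentiation brings down another $(-x^2)$ — gives
$$\frac{d^{5}J}{da^{5}} = \int_{-\infty}^{\infty} \frac{x^{10} e^{- a x^{2}}}{2} \, dx = \frac{945 \sqrt{\pi}}{64 a^{\frac{11}{2}}},$$
and the integrand here is $(-1)^{5}$ times the target integrand, so $I = (-1)^{5}\,\frac{d^{5}J}{da^{5}} = - \frac{945 \sqrt{\pi}}{64 a^{\frac{11}{2}}}$.

Setting $a = \frac{4}{3}$:
$$I = - \frac{229635 \sqrt{3} \sqrt{\pi}}{131072}.$$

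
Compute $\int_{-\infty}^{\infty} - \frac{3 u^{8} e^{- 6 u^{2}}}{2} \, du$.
$- \frac{35 \sqrt{6} \sqrt{\pi}}{27648}$

Begin with the known integral
$$J(a) = \int_{-\infty}^{\infty} - \frac{3 e^{- a u^{2}}}{2} \, du = - \frac{3 \sqrt{\pi}}{2 \sqrt{a}}.$$

Differentiating under the integral sign brings down a factor of $(-u^2)$:
$$\frac{dJ}{da} = \int_{-\infty}^{\infty} \frac{3 u^{2} e^{- a u^{2}}}{2} \, du = \frac{3 \sqrt{\pi}}{4 a^{\frac{3}{2}}}.$$

Repeating $4$ times in total — each differentiation brings down another $(-u^2)$ — gives
$$\frac{d^{4}J}{da^{4}} = \int_{-\infty}^{\infty} - \frac{3 u^{8} e^{- a u^{2}}}{2} \, du = - \frac{315 \sqrt{\pi}}{32 a^{\frac{9}{2}}},$$
and the integrand here is exactly the target integrand, so $I = - \frac{315 \sqrt{\pi}}{32 a^{\frac{9}{2}}}$.

Setting $a = 6$:
$$I = - \frac{35 \sqrt{6} \sqrt{\pi}}{27648}.$$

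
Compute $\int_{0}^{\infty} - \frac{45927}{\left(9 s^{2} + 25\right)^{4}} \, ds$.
$- \frac{15309 \pi}{500000}$

Begin with the known result
$$J(a) = \int_{0}^{\infty} - \frac{7}{a^{2} + s^{2}} \, ds = - \frac{7 \pi}{2 a}.$$

Differentiating under the integral sign with respect to $a$,
$$\frac{dJ}{da} = \int_{0}^{\infty} \frac{14 a}{\left(a^{2} + s^{2}\right)^{2}} \, ds = \frac{7 \pi}{2 a^{2}},$$
so $\int_{0}^{\infty} - \frac{7}{\left(a^{2} + s^{2}\right)^{2}} \, ds = - \frac{7 \pi}{4 a^{3}}$.

Repeating — each differentiation of $1/(s^2+a^2)^j$ produces $-2ja/(s^2+a^2)^{j+1}$ — and dividing through by $-2ja$ at each step yields, after $3$ differentiations in total,
$$\int_{0}^{\infty} - \frac{7}{\left(a^{2} + s^{2}\right)^{4}} \, ds = - \frac{35 \pi}{32 a^{7}}.$$

Setting $a = \frac{5}{3}$:
$$I = - \frac{15309 \pi}{500000}.$$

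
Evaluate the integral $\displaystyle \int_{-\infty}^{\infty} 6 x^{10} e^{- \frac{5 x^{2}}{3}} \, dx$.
$\frac{137781 \sqrt{15} \sqrt{\pi}}{50000}$

Consider the simpler parametrised integral
$$J(a) = \int_{-\infty}^{\infty} 6 e^{- a x^{2}} \, dx = \frac{6 \sqrt{\pi}}{\sqrt{a}}.$$

Differentiating under the integral sign brings down a factor of $(-x^2)$:
$$\frac{dJ}{da} = \int_{-\infty}^{\infty} - 6 x^{2} e^{- a x^{2}} \, dx = - \frac{3 \sqrt{\pi}}{a^{\frac{3}{2}}}.$$

Repeating $5$ times in total — each differentiation brings down another $(-x^2)$ — gives
$$\frac{d^{5}J}{da^{5}} = \int_{-\infty}^{\infty} - 6 x^{10} e^{- a x^{2}} \, dx = - \frac{2835 \sqrt{\pi}}{16 a^{\frac{11}{2}}},$$
and the integrand here is $(-1)^{5}$ times the target integrand, so $I = (-1)^{5}\,\frac{d^{5}J}{da^{5}} = \frac{2835 \sqrt{\pi}}{16 a^{\frac{11}{2}}}$.

Setting $a = \frac{5}{3}$:
$$I = \frac{137781 \sqrt{15} \sqrt{\pi}}{50000}.$$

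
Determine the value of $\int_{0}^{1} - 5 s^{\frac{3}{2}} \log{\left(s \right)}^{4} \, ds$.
$- \frac{768}{625}$

Start from the elementary integral
$$J(a) = \int_{0}^{1} - 5 s^{a} \, ds = - \frac{5}{a + 1}.$$

Differentiating under the integral sign brings down a factor of $\ln s$:
$$\frac{dJ}{da} = \int_{0}^{1} - 5 s^{a} \log{\left(s \right)} \, ds = \frac{5}{\left(a + 1\right)^{2}}.$$

Repeating $4$ times in total — each differentiation brings down another $\ln s$ — gives
$$\frac{d^{4}J}{da^{4}} = \int_{0}^{1} - 5 s^{a} \log{\left(s \right)}^{4} \, ds = - \frac{120}{\left(a + 1\right)^{5}},$$
and the integrand here is exactly the target integrand, so $I = - \frac{120}{\left(a + 1\right)^{5}}$.

Setting $a = \frac{3}{2}$:
$$I = - \frac{768}{625}.$$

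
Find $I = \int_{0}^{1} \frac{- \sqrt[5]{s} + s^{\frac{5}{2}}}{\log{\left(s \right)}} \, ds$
$- \log{\left(12 \right)} + \log{\left(35 \right)}$

Consider the one-parameter family: let $I(a) = \int_{0}^{1} \frac{s^{\frac{5}{2}} - s^{a}}{\log{\left(s \right)}} \, ds$.

Since $\dfrac{\partial}{\partial a}\,s^{a} = s^{a} \ln s$, the $\ln s$ in the denominator cancels and
$$\frac{dI}{da} = \int_{0}^{1} -1 s^{a} \, ds = -1 \left[\frac{s^{a+1}}{a+1}\right]_0^1 = - \frac{1}{a + 1}.$$

Integrating with respect to $a$ gives $I(a) = - \log{\left(\frac{2 a}{7} + \frac{2}{7} \right)} + C$.

At $a = \frac{5}{2}$ the integrand is identically $0$, so $I(\frac{5}{2}) = 0$. The closed form gives $0$, hence $C = 0$.

Setting $a = \frac{1}{5}$:
$$I = - \log{\left(12 \right)} + \log{\left(35 \right)}.$$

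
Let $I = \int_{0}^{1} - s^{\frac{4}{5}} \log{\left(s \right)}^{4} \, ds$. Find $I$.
$- \frac{25000}{19683}$

Begin with the known integral
$$J(a) = \int_{0}^{1} - s^{a} \, ds = - \frac{1}{a + 1}.$$

Differentiating under the integral sign brings down a factor of $\ln s$:
$$\frac{dJ}{da} = \int_{0}^{1} - s^{a} \log{\left(s \right)} \, ds = \frac{1}{\left(a + 1\right)^{2}}.$$

Repeating $4$ times in total — each differentiation brings down another $\ln s$ — gives
$$\frac{d^{4}J}{da^{4}} = \int_{0}^{1} - s^{a} \log{\left(s \right)}^{4} \, ds = - \frac{24}{\left(a + 1\right)^{5}},$$
and the integrand here is exactly the target integrand, so $I = - \frac{24}{\left(a + 1\right)^{5}}$.

Setting $a = \frac{4}{5}$:
$$I = - \frac{25000}{19683}.$$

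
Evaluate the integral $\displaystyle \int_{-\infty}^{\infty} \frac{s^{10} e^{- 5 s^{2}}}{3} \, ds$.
$\frac{63 \sqrt{5} \sqrt{\pi}}{100000}$

Start from the elementary integral
$$J(a) = \int_{-\infty}^{\infty} \frac{e^{- a s^{2}}}{3} \, ds = \frac{\sqrt{\pi}}{3 \sqrt{a}}.$$

Differentiating under the integral sign brings down a factor of $(-s^2)$:
$$\frac{dJ}{da} = \int_{-\infty}^{\infty} - \frac{s^{2} e^{- a s^{2}}}{3} \, ds = - \frac{\sqrt{\pi}}{6 a^{\frac{3}{2}}}.$$

Repeating $5$ times in total — each differentiation brings down another $(-s^2)$ — gives
$$\frac{d^{5}J}{da^{5}} = \int_{-\infty}^{\infty} - \frac{s^{10} e^{- a s^{2}}}{3} \, ds = - \frac{315 \sqrt{\pi}}{32 a^{\frac{11}{2}}},$$
and the integrand here is $(-1)^{5}$ times the target integrand, so $I = (-1)^{5}\,\frac{d^{5}J}{da^{5}} = \frac{315 \sqrt{\pi}}{32 a^{\frac{11}{2}}}$.

Setting $a = 5$:
$$I = \frac{63 \sqrt{5} \sqrt{\pi}}{100000}.$$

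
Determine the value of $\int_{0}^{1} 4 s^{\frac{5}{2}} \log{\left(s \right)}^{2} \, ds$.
$\frac{64}{343}$

Start from the elementary integral
$$J(a) = \int_{0}^{1} 4 s^{a} \, ds = \frac{4}{a + 1}.$$

Differentiating under the integral sign brings down a factor of $\ln s$:
$$\frac{dJ}{da} = \int_{0}^{1} 4 s^{a} \log{\left(s \right)} \, ds = - \frac{4}{\left(a + 1\right)^{2}}.$$

Repeating twice in total — each differentiation brings down another $\ln s$ — gives
$$\frac{d^{2}J}{da^{2}} = \int_{0}^{1} 4 s^{a} \log{\left(s \right)}^{2} \, ds = \frac{8}{\left(a + 1\right)^{3}},$$
and the integrand here is exactly the target integrand, so $I = \frac{8}{\left(a + 1\right)^{3}}$.

Setting $a = \frac{5}{2}$:
$$I = \frac{64}{343}.$$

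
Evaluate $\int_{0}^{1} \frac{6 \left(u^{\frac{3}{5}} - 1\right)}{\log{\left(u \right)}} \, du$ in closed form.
$\log{\left(\frac{262144}{15625} \right)}$

Introduce a parameter $a$ in the exponent: let $I(a) = \int_{0}^{1} \frac{6 \left(u^{a} - 1\right)}{\log{\left(u \right)}} \, du$.

Since $\dfrac{\partial}{\partial a}\,u^{a} = u^{a} \ln u$, the $\ln u$ in the denominator cancels and
$$\frac{dI}{da} = \int_{0}^{1} 6 u^{a} \, du = 6 \left[\frac{u^{a+1}}{a+1}\right]_0^1 = \frac{6}{a + 1}.$$

Integrating with respect to $a$ gives $I(a) = 6 \log{\left(a + 1 \right)} + C$.

At $a = 0$ the integrand is identically $0$, so $I(0) = 0$. The closed form gives $0$, hence $C = 0$.

Setting $a = \frac{3}{5}$:
$$I = \log{\left(\frac{262144}{15625} \right)}.$$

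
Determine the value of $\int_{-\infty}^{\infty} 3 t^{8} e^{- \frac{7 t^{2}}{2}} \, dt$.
$\frac{45 \sqrt{14} \sqrt{\pi}}{2401}$

Start from the elementary integral
$$J(a) = \int_{-\infty}^{\infty} 3 e^{- a t^{2}} \, dt = \frac{3 \sqrt{\pi}}{\sqrt{a}}.$$

Differentiating under the integral sign brings down a factor of $(-t^2)$:
$$\frac{dJ}{da} = \int_{-\infty}^{\infty} - 3 t^{2} e^{- a t^{2}} \, dt = - \frac{3 \sqrt{\pi}}{2 a^{\frac{3}{2}}}.$$

Repeating $4$ times in total — each differentiation brings down another $(-t^2)$ — gives
$$\frac{d^{4}J}{da^{4}} = \int_{-\infty}^{\infty} 3 t^{8} e^{- a t^{2}} \, dt = \frac{315 \sqrt{\pi}}{16 a^{\frac{9}{2}}},$$
and the integrand here is exactly the target integrand, so $I = \frac{315 \sqrt{\pi}}{16 a^{\frac{9}{2}}}$.

Setting $a = \frac{7}{2}$:
$$I = \frac{45 \sqrt{14} \sqrt{\pi}}{2401}.$$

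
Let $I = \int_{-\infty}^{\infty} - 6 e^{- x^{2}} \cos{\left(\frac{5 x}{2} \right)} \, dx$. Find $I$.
$- \frac{6 \sqrt{\pi}}{e^{\frac{25}{16}}}$

Treat the cosine frequency as a parameter and define $I(b) = \int_{-\infty}^{\infty} - 6 e^{- x^{2}} \cos{\left(b x \right)} \, dx$.

Differentiating under the integral sign,
$$I'(b) = \int_{-\infty}^{\infty} 6 x e^{- x^{2}} \sin{\left(b x \right)} \, dx.$$

Integrate $\int_{-\infty}^{\infty} x \sin(b x)\, e^{- x^{2}}\, dx$ by parts with $u = \sin(b x)$ and $dv = x\, e^{- x^{2}}\, dx$, giving $v = - \frac{e^{- x^{2}}}{2}$. The boundary term vanishes and
$$\int_{-\infty}^{\infty} x \sin(b x)\, e^{- x^{2}}\, dx = \frac{b}{2} \int_{-\infty}^{\infty} \cos(b x)\, e^{- x^{2}}\, dx,$$
so $I'(b) = - \frac{b}{2}\, I(b)$.

This is a separable first-order ODE; solving with the initial condition $I(0) = \int_{-\infty}^{\infty} - 6 e^{- x^{2}}\,dx = - 6 \sqrt{\pi}$ gives
$$I(b) = - 6 \sqrt{\pi} e^{- \frac{b^{2}}{4}}.$$

Setting $b = \frac{5}{2}$:
$$I = - \frac{6 \sqrt{\pi}}{e^{\frac{25}{16}}}.$$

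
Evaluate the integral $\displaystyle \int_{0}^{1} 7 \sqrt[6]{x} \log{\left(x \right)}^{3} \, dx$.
$- \frac{7776}{343}$

Start from the elementary integral
$$J(a) = \int_{0}^{1} 7 x^{a} \, dx = \frac{7}{a + 1}.$$

Differentiating under the integral sign brings down a factor of $\ln x$:
$$\frac{dJ}{da} = \int_{0}^{1} 7 x^{a} \log{\left(x \right)} \, dx = - \frac{7}{\left(a + 1\right)^{2}}.$$

Repeating $3$ times in total — each differentiation brings down another $\ln x$ — gives
$$\frac{d^{3}J}{da^{3}} = \int_{0}^{1} 7 x^{a} \log{\left(x \right)}^{3} \, dx = - \frac{42}{\left(a + 1\right)^{4}},$$
and the integrand here is exactly the target integrand, so $I = - \frac{42}{\left(a + 1\right)^{4}}$.

Setting $a = \frac{1}{6}$:
$$I = - \frac{7776}{343}.$$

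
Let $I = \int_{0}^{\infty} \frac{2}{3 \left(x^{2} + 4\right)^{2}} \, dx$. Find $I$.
$\frac{\pi}{48}$

Start from the standard arctangent integral
$$J(a) = \int_{0}^{\infty} \frac{2}{3 \left(a^{2} + x^{2}\right)} \, dx = \frac{\pi}{3 a}.$$

Differentiating under the integral sign with respect to $a$,
$$\frac{dJ}{da} = \int_{0}^{\infty} - \frac{4 a}{3 \left(a^{2} + x^{2}\right)^{2}} \, dx = - \frac{\pi}{3 a^{2}},$$
so $\int_{0}^{\infty} \frac{2}{3 \left(a^{2} + x^{2}\right)^{2}} \, dx = \frac{\pi}{6 a^{3}}$.

Setting $a = 2$:
$$I = \frac{\pi}{48}.$$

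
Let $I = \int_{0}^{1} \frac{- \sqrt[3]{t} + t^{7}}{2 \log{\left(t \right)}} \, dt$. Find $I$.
$\frac{\log{\left(6 \right)}}{2}$

Replace the exponent $\frac{1}{3}$ by a parameter $a$: let $I(a) = \int_{0}^{1} \frac{t^{7} - t^{a}}{2 \log{\left(t \right)}} \, dt$.

Since $\dfrac{\partial}{\partial a}\,t^{a} = t^{a} \ln t$, the $\ln t$ in the denominator cancels and
$$\frac{dI}{da} = \int_{0}^{1} - \frac{1}{2} t^{a} \, dt = - \frac{1}{2} \left[\frac{t^{a+1}}{a+1}\right]_0^1 = - \frac{1}{2 a + 2}.$$

Integrating with respect to $a$ gives $I(a) = - \frac{\log{\left(a + 1 \right)}}{2} + \frac{3 \log{\left(2 \right)}}{2} + C$.

At $a = 7$ the integrand is identically $0$, so $I(7) = 0$. The closed form gives $0$, hence $C = 0$.

Setting $a = \frac{1}{3}$:
$$I = \frac{\log{\left(6 \right)}}{2}.$$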